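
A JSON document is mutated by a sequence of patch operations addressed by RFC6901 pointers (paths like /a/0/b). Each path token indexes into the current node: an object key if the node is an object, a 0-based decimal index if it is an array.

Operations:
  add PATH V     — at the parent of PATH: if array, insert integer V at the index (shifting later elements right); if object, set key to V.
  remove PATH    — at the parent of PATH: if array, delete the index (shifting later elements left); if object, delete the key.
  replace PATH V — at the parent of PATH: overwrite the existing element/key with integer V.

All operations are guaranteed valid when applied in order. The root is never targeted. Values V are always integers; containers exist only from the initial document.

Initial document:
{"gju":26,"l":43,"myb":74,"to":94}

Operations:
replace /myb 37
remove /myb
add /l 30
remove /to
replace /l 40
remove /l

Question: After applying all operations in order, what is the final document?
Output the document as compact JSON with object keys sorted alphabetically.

After op 1 (replace /myb 37): {"gju":26,"l":43,"myb":37,"to":94}
After op 2 (remove /myb): {"gju":26,"l":43,"to":94}
After op 3 (add /l 30): {"gju":26,"l":30,"to":94}
After op 4 (remove /to): {"gju":26,"l":30}
After op 5 (replace /l 40): {"gju":26,"l":40}
After op 6 (remove /l): {"gju":26}

Answer: {"gju":26}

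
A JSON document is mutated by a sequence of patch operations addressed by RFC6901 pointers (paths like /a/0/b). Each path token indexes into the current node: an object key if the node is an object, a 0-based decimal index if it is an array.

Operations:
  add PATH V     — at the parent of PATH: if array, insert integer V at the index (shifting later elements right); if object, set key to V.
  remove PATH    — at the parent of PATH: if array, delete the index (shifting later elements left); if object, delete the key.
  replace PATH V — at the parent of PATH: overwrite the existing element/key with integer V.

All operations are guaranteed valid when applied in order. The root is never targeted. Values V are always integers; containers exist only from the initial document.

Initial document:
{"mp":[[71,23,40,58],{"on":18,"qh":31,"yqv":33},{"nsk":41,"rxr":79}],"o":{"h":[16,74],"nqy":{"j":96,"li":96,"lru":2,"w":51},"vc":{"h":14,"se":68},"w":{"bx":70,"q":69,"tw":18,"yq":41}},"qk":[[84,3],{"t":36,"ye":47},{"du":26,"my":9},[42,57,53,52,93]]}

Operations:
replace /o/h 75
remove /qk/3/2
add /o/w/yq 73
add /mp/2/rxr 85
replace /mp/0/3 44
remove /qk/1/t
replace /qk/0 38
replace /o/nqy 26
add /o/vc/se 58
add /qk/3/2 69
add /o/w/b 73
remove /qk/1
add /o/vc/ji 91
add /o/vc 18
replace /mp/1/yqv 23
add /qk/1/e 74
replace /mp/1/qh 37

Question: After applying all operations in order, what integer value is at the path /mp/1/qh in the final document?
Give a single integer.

After op 1 (replace /o/h 75): {"mp":[[71,23,40,58],{"on":18,"qh":31,"yqv":33},{"nsk":41,"rxr":79}],"o":{"h":75,"nqy":{"j":96,"li":96,"lru":2,"w":51},"vc":{"h":14,"se":68},"w":{"bx":70,"q":69,"tw":18,"yq":41}},"qk":[[84,3],{"t":36,"ye":47},{"du":26,"my":9},[42,57,53,52,93]]}
After op 2 (remove /qk/3/2): {"mp":[[71,23,40,58],{"on":18,"qh":31,"yqv":33},{"nsk":41,"rxr":79}],"o":{"h":75,"nqy":{"j":96,"li":96,"lru":2,"w":51},"vc":{"h":14,"se":68},"w":{"bx":70,"q":69,"tw":18,"yq":41}},"qk":[[84,3],{"t":36,"ye":47},{"du":26,"my":9},[42,57,52,93]]}
After op 3 (add /o/w/yq 73): {"mp":[[71,23,40,58],{"on":18,"qh":31,"yqv":33},{"nsk":41,"rxr":79}],"o":{"h":75,"nqy":{"j":96,"li":96,"lru":2,"w":51},"vc":{"h":14,"se":68},"w":{"bx":70,"q":69,"tw":18,"yq":73}},"qk":[[84,3],{"t":36,"ye":47},{"du":26,"my":9},[42,57,52,93]]}
After op 4 (add /mp/2/rxr 85): {"mp":[[71,23,40,58],{"on":18,"qh":31,"yqv":33},{"nsk":41,"rxr":85}],"o":{"h":75,"nqy":{"j":96,"li":96,"lru":2,"w":51},"vc":{"h":14,"se":68},"w":{"bx":70,"q":69,"tw":18,"yq":73}},"qk":[[84,3],{"t":36,"ye":47},{"du":26,"my":9},[42,57,52,93]]}
After op 5 (replace /mp/0/3 44): {"mp":[[71,23,40,44],{"on":18,"qh":31,"yqv":33},{"nsk":41,"rxr":85}],"o":{"h":75,"nqy":{"j":96,"li":96,"lru":2,"w":51},"vc":{"h":14,"se":68},"w":{"bx":70,"q":69,"tw":18,"yq":73}},"qk":[[84,3],{"t":36,"ye":47},{"du":26,"my":9},[42,57,52,93]]}
After op 6 (remove /qk/1/t): {"mp":[[71,23,40,44],{"on":18,"qh":31,"yqv":33},{"nsk":41,"rxr":85}],"o":{"h":75,"nqy":{"j":96,"li":96,"lru":2,"w":51},"vc":{"h":14,"se":68},"w":{"bx":70,"q":69,"tw":18,"yq":73}},"qk":[[84,3],{"ye":47},{"du":26,"my":9},[42,57,52,93]]}
After op 7 (replace /qk/0 38): {"mp":[[71,23,40,44],{"on":18,"qh":31,"yqv":33},{"nsk":41,"rxr":85}],"o":{"h":75,"nqy":{"j":96,"li":96,"lru":2,"w":51},"vc":{"h":14,"se":68},"w":{"bx":70,"q":69,"tw":18,"yq":73}},"qk":[38,{"ye":47},{"du":26,"my":9},[42,57,52,93]]}
After op 8 (replace /o/nqy 26): {"mp":[[71,23,40,44],{"on":18,"qh":31,"yqv":33},{"nsk":41,"rxr":85}],"o":{"h":75,"nqy":26,"vc":{"h":14,"se":68},"w":{"bx":70,"q":69,"tw":18,"yq":73}},"qk":[38,{"ye":47},{"du":26,"my":9},[42,57,52,93]]}
After op 9 (add /o/vc/se 58): {"mp":[[71,23,40,44],{"on":18,"qh":31,"yqv":33},{"nsk":41,"rxr":85}],"o":{"h":75,"nqy":26,"vc":{"h":14,"se":58},"w":{"bx":70,"q":69,"tw":18,"yq":73}},"qk":[38,{"ye":47},{"du":26,"my":9},[42,57,52,93]]}
After op 10 (add /qk/3/2 69): {"mp":[[71,23,40,44],{"on":18,"qh":31,"yqv":33},{"nsk":41,"rxr":85}],"o":{"h":75,"nqy":26,"vc":{"h":14,"se":58},"w":{"bx":70,"q":69,"tw":18,"yq":73}},"qk":[38,{"ye":47},{"du":26,"my":9},[42,57,69,52,93]]}
After op 11 (add /o/w/b 73): {"mp":[[71,23,40,44],{"on":18,"qh":31,"yqv":33},{"nsk":41,"rxr":85}],"o":{"h":75,"nqy":26,"vc":{"h":14,"se":58},"w":{"b":73,"bx":70,"q":69,"tw":18,"yq":73}},"qk":[38,{"ye":47},{"du":26,"my":9},[42,57,69,52,93]]}
After op 12 (remove /qk/1): {"mp":[[71,23,40,44],{"on":18,"qh":31,"yqv":33},{"nsk":41,"rxr":85}],"o":{"h":75,"nqy":26,"vc":{"h":14,"se":58},"w":{"b":73,"bx":70,"q":69,"tw":18,"yq":73}},"qk":[38,{"du":26,"my":9},[42,57,69,52,93]]}
After op 13 (add /o/vc/ji 91): {"mp":[[71,23,40,44],{"on":18,"qh":31,"yqv":33},{"nsk":41,"rxr":85}],"o":{"h":75,"nqy":26,"vc":{"h":14,"ji":91,"se":58},"w":{"b":73,"bx":70,"q":69,"tw":18,"yq":73}},"qk":[38,{"du":26,"my":9},[42,57,69,52,93]]}
After op 14 (add /o/vc 18): {"mp":[[71,23,40,44],{"on":18,"qh":31,"yqv":33},{"nsk":41,"rxr":85}],"o":{"h":75,"nqy":26,"vc":18,"w":{"b":73,"bx":70,"q":69,"tw":18,"yq":73}},"qk":[38,{"du":26,"my":9},[42,57,69,52,93]]}
After op 15 (replace /mp/1/yqv 23): {"mp":[[71,23,40,44],{"on":18,"qh":31,"yqv":23},{"nsk":41,"rxr":85}],"o":{"h":75,"nqy":26,"vc":18,"w":{"b":73,"bx":70,"q":69,"tw":18,"yq":73}},"qk":[38,{"du":26,"my":9},[42,57,69,52,93]]}
After op 16 (add /qk/1/e 74): {"mp":[[71,23,40,44],{"on":18,"qh":31,"yqv":23},{"nsk":41,"rxr":85}],"o":{"h":75,"nqy":26,"vc":18,"w":{"b":73,"bx":70,"q":69,"tw":18,"yq":73}},"qk":[38,{"du":26,"e":74,"my":9},[42,57,69,52,93]]}
After op 17 (replace /mp/1/qh 37): {"mp":[[71,23,40,44],{"on":18,"qh":37,"yqv":23},{"nsk":41,"rxr":85}],"o":{"h":75,"nqy":26,"vc":18,"w":{"b":73,"bx":70,"q":69,"tw":18,"yq":73}},"qk":[38,{"du":26,"e":74,"my":9},[42,57,69,52,93]]}
Value at /mp/1/qh: 37

Answer: 37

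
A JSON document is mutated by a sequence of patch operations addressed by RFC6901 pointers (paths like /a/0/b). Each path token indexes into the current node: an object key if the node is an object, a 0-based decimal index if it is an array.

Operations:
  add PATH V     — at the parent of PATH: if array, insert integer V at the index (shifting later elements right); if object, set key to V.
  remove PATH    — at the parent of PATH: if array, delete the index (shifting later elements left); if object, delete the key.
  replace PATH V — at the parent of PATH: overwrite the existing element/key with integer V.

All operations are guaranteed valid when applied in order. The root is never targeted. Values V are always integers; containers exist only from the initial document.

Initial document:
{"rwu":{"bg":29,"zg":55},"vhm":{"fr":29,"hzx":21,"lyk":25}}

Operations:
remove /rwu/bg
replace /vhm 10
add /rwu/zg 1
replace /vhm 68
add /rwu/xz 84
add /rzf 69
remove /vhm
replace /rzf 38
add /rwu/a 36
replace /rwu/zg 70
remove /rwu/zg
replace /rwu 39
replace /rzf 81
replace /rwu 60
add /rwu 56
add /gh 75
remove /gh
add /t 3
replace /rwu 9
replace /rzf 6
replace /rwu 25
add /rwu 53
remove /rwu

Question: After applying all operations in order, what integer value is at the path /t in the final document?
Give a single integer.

After op 1 (remove /rwu/bg): {"rwu":{"zg":55},"vhm":{"fr":29,"hzx":21,"lyk":25}}
After op 2 (replace /vhm 10): {"rwu":{"zg":55},"vhm":10}
After op 3 (add /rwu/zg 1): {"rwu":{"zg":1},"vhm":10}
After op 4 (replace /vhm 68): {"rwu":{"zg":1},"vhm":68}
After op 5 (add /rwu/xz 84): {"rwu":{"xz":84,"zg":1},"vhm":68}
After op 6 (add /rzf 69): {"rwu":{"xz":84,"zg":1},"rzf":69,"vhm":68}
After op 7 (remove /vhm): {"rwu":{"xz":84,"zg":1},"rzf":69}
After op 8 (replace /rzf 38): {"rwu":{"xz":84,"zg":1},"rzf":38}
After op 9 (add /rwu/a 36): {"rwu":{"a":36,"xz":84,"zg":1},"rzf":38}
After op 10 (replace /rwu/zg 70): {"rwu":{"a":36,"xz":84,"zg":70},"rzf":38}
After op 11 (remove /rwu/zg): {"rwu":{"a":36,"xz":84},"rzf":38}
After op 12 (replace /rwu 39): {"rwu":39,"rzf":38}
After op 13 (replace /rzf 81): {"rwu":39,"rzf":81}
After op 14 (replace /rwu 60): {"rwu":60,"rzf":81}
After op 15 (add /rwu 56): {"rwu":56,"rzf":81}
After op 16 (add /gh 75): {"gh":75,"rwu":56,"rzf":81}
After op 17 (remove /gh): {"rwu":56,"rzf":81}
After op 18 (add /t 3): {"rwu":56,"rzf":81,"t":3}
After op 19 (replace /rwu 9): {"rwu":9,"rzf":81,"t":3}
After op 20 (replace /rzf 6): {"rwu":9,"rzf":6,"t":3}
After op 21 (replace /rwu 25): {"rwu":25,"rzf":6,"t":3}
After op 22 (add /rwu 53): {"rwu":53,"rzf":6,"t":3}
After op 23 (remove /rwu): {"rzf":6,"t":3}
Value at /t: 3

Answer: 3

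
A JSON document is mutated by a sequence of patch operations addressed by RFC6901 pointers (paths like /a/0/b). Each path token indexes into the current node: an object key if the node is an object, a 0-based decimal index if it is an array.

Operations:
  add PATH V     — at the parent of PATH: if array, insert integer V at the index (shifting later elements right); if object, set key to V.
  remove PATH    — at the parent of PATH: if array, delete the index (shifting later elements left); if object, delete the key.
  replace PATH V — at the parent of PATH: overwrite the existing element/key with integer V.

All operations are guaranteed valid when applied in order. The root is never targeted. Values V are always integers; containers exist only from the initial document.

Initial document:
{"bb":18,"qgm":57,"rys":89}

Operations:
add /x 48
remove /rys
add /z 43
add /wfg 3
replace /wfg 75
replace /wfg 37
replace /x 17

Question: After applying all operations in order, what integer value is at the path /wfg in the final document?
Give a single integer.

Answer: 37

Derivation:
After op 1 (add /x 48): {"bb":18,"qgm":57,"rys":89,"x":48}
After op 2 (remove /rys): {"bb":18,"qgm":57,"x":48}
After op 3 (add /z 43): {"bb":18,"qgm":57,"x":48,"z":43}
After op 4 (add /wfg 3): {"bb":18,"qgm":57,"wfg":3,"x":48,"z":43}
After op 5 (replace /wfg 75): {"bb":18,"qgm":57,"wfg":75,"x":48,"z":43}
After op 6 (replace /wfg 37): {"bb":18,"qgm":57,"wfg":37,"x":48,"z":43}
After op 7 (replace /x 17): {"bb":18,"qgm":57,"wfg":37,"x":17,"z":43}
Value at /wfg: 37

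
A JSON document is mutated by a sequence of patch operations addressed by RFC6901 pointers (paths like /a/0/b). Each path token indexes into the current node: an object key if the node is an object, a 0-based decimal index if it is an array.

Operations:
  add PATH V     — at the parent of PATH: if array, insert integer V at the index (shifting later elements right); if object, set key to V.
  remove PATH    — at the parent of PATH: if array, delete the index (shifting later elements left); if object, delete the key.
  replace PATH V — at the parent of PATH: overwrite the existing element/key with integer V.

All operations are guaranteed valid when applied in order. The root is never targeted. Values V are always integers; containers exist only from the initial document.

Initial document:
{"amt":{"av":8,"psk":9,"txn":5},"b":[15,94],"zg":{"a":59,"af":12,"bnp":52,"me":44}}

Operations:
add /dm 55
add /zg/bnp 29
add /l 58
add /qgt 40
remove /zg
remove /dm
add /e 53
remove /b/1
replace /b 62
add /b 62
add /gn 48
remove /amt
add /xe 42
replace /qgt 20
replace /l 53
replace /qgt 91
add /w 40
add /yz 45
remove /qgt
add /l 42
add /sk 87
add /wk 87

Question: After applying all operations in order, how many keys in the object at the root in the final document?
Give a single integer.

Answer: 9

Derivation:
After op 1 (add /dm 55): {"amt":{"av":8,"psk":9,"txn":5},"b":[15,94],"dm":55,"zg":{"a":59,"af":12,"bnp":52,"me":44}}
After op 2 (add /zg/bnp 29): {"amt":{"av":8,"psk":9,"txn":5},"b":[15,94],"dm":55,"zg":{"a":59,"af":12,"bnp":29,"me":44}}
After op 3 (add /l 58): {"amt":{"av":8,"psk":9,"txn":5},"b":[15,94],"dm":55,"l":58,"zg":{"a":59,"af":12,"bnp":29,"me":44}}
After op 4 (add /qgt 40): {"amt":{"av":8,"psk":9,"txn":5},"b":[15,94],"dm":55,"l":58,"qgt":40,"zg":{"a":59,"af":12,"bnp":29,"me":44}}
After op 5 (remove /zg): {"amt":{"av":8,"psk":9,"txn":5},"b":[15,94],"dm":55,"l":58,"qgt":40}
After op 6 (remove /dm): {"amt":{"av":8,"psk":9,"txn":5},"b":[15,94],"l":58,"qgt":40}
After op 7 (add /e 53): {"amt":{"av":8,"psk":9,"txn":5},"b":[15,94],"e":53,"l":58,"qgt":40}
After op 8 (remove /b/1): {"amt":{"av":8,"psk":9,"txn":5},"b":[15],"e":53,"l":58,"qgt":40}
After op 9 (replace /b 62): {"amt":{"av":8,"psk":9,"txn":5},"b":62,"e":53,"l":58,"qgt":40}
After op 10 (add /b 62): {"amt":{"av":8,"psk":9,"txn":5},"b":62,"e":53,"l":58,"qgt":40}
After op 11 (add /gn 48): {"amt":{"av":8,"psk":9,"txn":5},"b":62,"e":53,"gn":48,"l":58,"qgt":40}
After op 12 (remove /amt): {"b":62,"e":53,"gn":48,"l":58,"qgt":40}
After op 13 (add /xe 42): {"b":62,"e":53,"gn":48,"l":58,"qgt":40,"xe":42}
After op 14 (replace /qgt 20): {"b":62,"e":53,"gn":48,"l":58,"qgt":20,"xe":42}
After op 15 (replace /l 53): {"b":62,"e":53,"gn":48,"l":53,"qgt":20,"xe":42}
After op 16 (replace /qgt 91): {"b":62,"e":53,"gn":48,"l":53,"qgt":91,"xe":42}
After op 17 (add /w 40): {"b":62,"e":53,"gn":48,"l":53,"qgt":91,"w":40,"xe":42}
After op 18 (add /yz 45): {"b":62,"e":53,"gn":48,"l":53,"qgt":91,"w":40,"xe":42,"yz":45}
After op 19 (remove /qgt): {"b":62,"e":53,"gn":48,"l":53,"w":40,"xe":42,"yz":45}
After op 20 (add /l 42): {"b":62,"e":53,"gn":48,"l":42,"w":40,"xe":42,"yz":45}
After op 21 (add /sk 87): {"b":62,"e":53,"gn":48,"l":42,"sk":87,"w":40,"xe":42,"yz":45}
After op 22 (add /wk 87): {"b":62,"e":53,"gn":48,"l":42,"sk":87,"w":40,"wk":87,"xe":42,"yz":45}
Size at the root: 9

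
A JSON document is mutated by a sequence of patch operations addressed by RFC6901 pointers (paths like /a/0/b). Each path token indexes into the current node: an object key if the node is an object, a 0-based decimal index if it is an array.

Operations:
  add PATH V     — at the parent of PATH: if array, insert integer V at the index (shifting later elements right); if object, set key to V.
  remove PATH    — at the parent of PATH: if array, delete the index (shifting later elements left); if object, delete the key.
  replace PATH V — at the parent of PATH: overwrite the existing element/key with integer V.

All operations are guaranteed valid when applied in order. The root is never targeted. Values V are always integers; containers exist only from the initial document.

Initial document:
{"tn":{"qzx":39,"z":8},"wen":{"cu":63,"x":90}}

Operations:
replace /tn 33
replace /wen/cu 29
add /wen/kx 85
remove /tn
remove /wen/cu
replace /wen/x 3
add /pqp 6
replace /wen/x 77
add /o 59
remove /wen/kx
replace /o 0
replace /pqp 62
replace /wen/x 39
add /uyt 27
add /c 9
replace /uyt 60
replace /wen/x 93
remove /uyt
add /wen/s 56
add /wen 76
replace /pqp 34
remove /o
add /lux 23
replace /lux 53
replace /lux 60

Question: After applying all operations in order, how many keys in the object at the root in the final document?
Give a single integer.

Answer: 4

Derivation:
After op 1 (replace /tn 33): {"tn":33,"wen":{"cu":63,"x":90}}
After op 2 (replace /wen/cu 29): {"tn":33,"wen":{"cu":29,"x":90}}
After op 3 (add /wen/kx 85): {"tn":33,"wen":{"cu":29,"kx":85,"x":90}}
After op 4 (remove /tn): {"wen":{"cu":29,"kx":85,"x":90}}
After op 5 (remove /wen/cu): {"wen":{"kx":85,"x":90}}
After op 6 (replace /wen/x 3): {"wen":{"kx":85,"x":3}}
After op 7 (add /pqp 6): {"pqp":6,"wen":{"kx":85,"x":3}}
After op 8 (replace /wen/x 77): {"pqp":6,"wen":{"kx":85,"x":77}}
After op 9 (add /o 59): {"o":59,"pqp":6,"wen":{"kx":85,"x":77}}
After op 10 (remove /wen/kx): {"o":59,"pqp":6,"wen":{"x":77}}
After op 11 (replace /o 0): {"o":0,"pqp":6,"wen":{"x":77}}
After op 12 (replace /pqp 62): {"o":0,"pqp":62,"wen":{"x":77}}
After op 13 (replace /wen/x 39): {"o":0,"pqp":62,"wen":{"x":39}}
After op 14 (add /uyt 27): {"o":0,"pqp":62,"uyt":27,"wen":{"x":39}}
After op 15 (add /c 9): {"c":9,"o":0,"pqp":62,"uyt":27,"wen":{"x":39}}
After op 16 (replace /uyt 60): {"c":9,"o":0,"pqp":62,"uyt":60,"wen":{"x":39}}
After op 17 (replace /wen/x 93): {"c":9,"o":0,"pqp":62,"uyt":60,"wen":{"x":93}}
After op 18 (remove /uyt): {"c":9,"o":0,"pqp":62,"wen":{"x":93}}
After op 19 (add /wen/s 56): {"c":9,"o":0,"pqp":62,"wen":{"s":56,"x":93}}
After op 20 (add /wen 76): {"c":9,"o":0,"pqp":62,"wen":76}
After op 21 (replace /pqp 34): {"c":9,"o":0,"pqp":34,"wen":76}
After op 22 (remove /o): {"c":9,"pqp":34,"wen":76}
After op 23 (add /lux 23): {"c":9,"lux":23,"pqp":34,"wen":76}
After op 24 (replace /lux 53): {"c":9,"lux":53,"pqp":34,"wen":76}
After op 25 (replace /lux 60): {"c":9,"lux":60,"pqp":34,"wen":76}
Size at the root: 4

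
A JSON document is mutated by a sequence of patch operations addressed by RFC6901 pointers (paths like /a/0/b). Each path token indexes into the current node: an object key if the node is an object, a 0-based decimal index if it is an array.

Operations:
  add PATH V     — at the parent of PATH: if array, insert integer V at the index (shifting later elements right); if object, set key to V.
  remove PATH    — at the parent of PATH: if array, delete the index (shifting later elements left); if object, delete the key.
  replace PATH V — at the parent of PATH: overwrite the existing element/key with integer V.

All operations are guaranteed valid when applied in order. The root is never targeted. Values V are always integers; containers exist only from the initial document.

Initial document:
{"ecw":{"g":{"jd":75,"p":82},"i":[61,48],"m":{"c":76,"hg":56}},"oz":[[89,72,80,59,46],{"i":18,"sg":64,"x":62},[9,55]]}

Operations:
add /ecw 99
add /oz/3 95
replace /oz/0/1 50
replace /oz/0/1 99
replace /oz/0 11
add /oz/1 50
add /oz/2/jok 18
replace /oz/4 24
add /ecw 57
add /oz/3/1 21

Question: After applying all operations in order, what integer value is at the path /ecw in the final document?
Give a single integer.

Answer: 57

Derivation:
After op 1 (add /ecw 99): {"ecw":99,"oz":[[89,72,80,59,46],{"i":18,"sg":64,"x":62},[9,55]]}
After op 2 (add /oz/3 95): {"ecw":99,"oz":[[89,72,80,59,46],{"i":18,"sg":64,"x":62},[9,55],95]}
After op 3 (replace /oz/0/1 50): {"ecw":99,"oz":[[89,50,80,59,46],{"i":18,"sg":64,"x":62},[9,55],95]}
After op 4 (replace /oz/0/1 99): {"ecw":99,"oz":[[89,99,80,59,46],{"i":18,"sg":64,"x":62},[9,55],95]}
After op 5 (replace /oz/0 11): {"ecw":99,"oz":[11,{"i":18,"sg":64,"x":62},[9,55],95]}
After op 6 (add /oz/1 50): {"ecw":99,"oz":[11,50,{"i":18,"sg":64,"x":62},[9,55],95]}
After op 7 (add /oz/2/jok 18): {"ecw":99,"oz":[11,50,{"i":18,"jok":18,"sg":64,"x":62},[9,55],95]}
After op 8 (replace /oz/4 24): {"ecw":99,"oz":[11,50,{"i":18,"jok":18,"sg":64,"x":62},[9,55],24]}
After op 9 (add /ecw 57): {"ecw":57,"oz":[11,50,{"i":18,"jok":18,"sg":64,"x":62},[9,55],24]}
After op 10 (add /oz/3/1 21): {"ecw":57,"oz":[11,50,{"i":18,"jok":18,"sg":64,"x":62},[9,21,55],24]}
Value at /ecw: 57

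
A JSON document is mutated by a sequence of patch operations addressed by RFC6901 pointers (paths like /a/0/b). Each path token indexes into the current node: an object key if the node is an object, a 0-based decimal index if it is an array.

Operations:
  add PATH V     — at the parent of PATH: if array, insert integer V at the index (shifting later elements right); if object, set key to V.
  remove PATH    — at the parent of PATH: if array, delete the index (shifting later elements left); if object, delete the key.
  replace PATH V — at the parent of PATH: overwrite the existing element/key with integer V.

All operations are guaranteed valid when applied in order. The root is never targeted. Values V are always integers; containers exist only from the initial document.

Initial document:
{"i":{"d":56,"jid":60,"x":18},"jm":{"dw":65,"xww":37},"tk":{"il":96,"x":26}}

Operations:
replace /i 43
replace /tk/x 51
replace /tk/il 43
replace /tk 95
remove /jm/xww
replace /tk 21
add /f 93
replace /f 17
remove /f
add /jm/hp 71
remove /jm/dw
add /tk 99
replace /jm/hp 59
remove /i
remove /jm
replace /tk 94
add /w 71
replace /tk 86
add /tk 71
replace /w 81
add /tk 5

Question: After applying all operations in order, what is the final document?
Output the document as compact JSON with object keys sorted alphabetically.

After op 1 (replace /i 43): {"i":43,"jm":{"dw":65,"xww":37},"tk":{"il":96,"x":26}}
After op 2 (replace /tk/x 51): {"i":43,"jm":{"dw":65,"xww":37},"tk":{"il":96,"x":51}}
After op 3 (replace /tk/il 43): {"i":43,"jm":{"dw":65,"xww":37},"tk":{"il":43,"x":51}}
After op 4 (replace /tk 95): {"i":43,"jm":{"dw":65,"xww":37},"tk":95}
After op 5 (remove /jm/xww): {"i":43,"jm":{"dw":65},"tk":95}
After op 6 (replace /tk 21): {"i":43,"jm":{"dw":65},"tk":21}
After op 7 (add /f 93): {"f":93,"i":43,"jm":{"dw":65},"tk":21}
After op 8 (replace /f 17): {"f":17,"i":43,"jm":{"dw":65},"tk":21}
After op 9 (remove /f): {"i":43,"jm":{"dw":65},"tk":21}
After op 10 (add /jm/hp 71): {"i":43,"jm":{"dw":65,"hp":71},"tk":21}
After op 11 (remove /jm/dw): {"i":43,"jm":{"hp":71},"tk":21}
After op 12 (add /tk 99): {"i":43,"jm":{"hp":71},"tk":99}
After op 13 (replace /jm/hp 59): {"i":43,"jm":{"hp":59},"tk":99}
After op 14 (remove /i): {"jm":{"hp":59},"tk":99}
After op 15 (remove /jm): {"tk":99}
After op 16 (replace /tk 94): {"tk":94}
After op 17 (add /w 71): {"tk":94,"w":71}
After op 18 (replace /tk 86): {"tk":86,"w":71}
After op 19 (add /tk 71): {"tk":71,"w":71}
After op 20 (replace /w 81): {"tk":71,"w":81}
After op 21 (add /tk 5): {"tk":5,"w":81}

Answer: {"tk":5,"w":81}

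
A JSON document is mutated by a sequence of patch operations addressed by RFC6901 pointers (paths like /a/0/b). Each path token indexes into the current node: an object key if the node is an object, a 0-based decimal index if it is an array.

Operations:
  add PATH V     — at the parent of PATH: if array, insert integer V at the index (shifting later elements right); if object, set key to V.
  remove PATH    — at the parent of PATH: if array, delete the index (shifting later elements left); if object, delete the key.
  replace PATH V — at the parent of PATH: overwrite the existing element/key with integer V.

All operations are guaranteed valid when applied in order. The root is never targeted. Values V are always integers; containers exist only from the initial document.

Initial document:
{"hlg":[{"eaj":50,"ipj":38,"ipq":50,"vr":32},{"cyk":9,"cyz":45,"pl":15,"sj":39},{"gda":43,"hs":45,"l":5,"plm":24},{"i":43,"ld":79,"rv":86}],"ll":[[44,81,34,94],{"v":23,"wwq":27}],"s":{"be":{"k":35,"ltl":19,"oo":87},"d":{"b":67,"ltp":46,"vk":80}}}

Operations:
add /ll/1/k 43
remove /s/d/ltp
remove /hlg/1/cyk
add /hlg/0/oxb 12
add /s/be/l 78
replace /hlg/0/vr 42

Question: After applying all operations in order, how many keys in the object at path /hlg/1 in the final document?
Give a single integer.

After op 1 (add /ll/1/k 43): {"hlg":[{"eaj":50,"ipj":38,"ipq":50,"vr":32},{"cyk":9,"cyz":45,"pl":15,"sj":39},{"gda":43,"hs":45,"l":5,"plm":24},{"i":43,"ld":79,"rv":86}],"ll":[[44,81,34,94],{"k":43,"v":23,"wwq":27}],"s":{"be":{"k":35,"ltl":19,"oo":87},"d":{"b":67,"ltp":46,"vk":80}}}
After op 2 (remove /s/d/ltp): {"hlg":[{"eaj":50,"ipj":38,"ipq":50,"vr":32},{"cyk":9,"cyz":45,"pl":15,"sj":39},{"gda":43,"hs":45,"l":5,"plm":24},{"i":43,"ld":79,"rv":86}],"ll":[[44,81,34,94],{"k":43,"v":23,"wwq":27}],"s":{"be":{"k":35,"ltl":19,"oo":87},"d":{"b":67,"vk":80}}}
After op 3 (remove /hlg/1/cyk): {"hlg":[{"eaj":50,"ipj":38,"ipq":50,"vr":32},{"cyz":45,"pl":15,"sj":39},{"gda":43,"hs":45,"l":5,"plm":24},{"i":43,"ld":79,"rv":86}],"ll":[[44,81,34,94],{"k":43,"v":23,"wwq":27}],"s":{"be":{"k":35,"ltl":19,"oo":87},"d":{"b":67,"vk":80}}}
After op 4 (add /hlg/0/oxb 12): {"hlg":[{"eaj":50,"ipj":38,"ipq":50,"oxb":12,"vr":32},{"cyz":45,"pl":15,"sj":39},{"gda":43,"hs":45,"l":5,"plm":24},{"i":43,"ld":79,"rv":86}],"ll":[[44,81,34,94],{"k":43,"v":23,"wwq":27}],"s":{"be":{"k":35,"ltl":19,"oo":87},"d":{"b":67,"vk":80}}}
After op 5 (add /s/be/l 78): {"hlg":[{"eaj":50,"ipj":38,"ipq":50,"oxb":12,"vr":32},{"cyz":45,"pl":15,"sj":39},{"gda":43,"hs":45,"l":5,"plm":24},{"i":43,"ld":79,"rv":86}],"ll":[[44,81,34,94],{"k":43,"v":23,"wwq":27}],"s":{"be":{"k":35,"l":78,"ltl":19,"oo":87},"d":{"b":67,"vk":80}}}
After op 6 (replace /hlg/0/vr 42): {"hlg":[{"eaj":50,"ipj":38,"ipq":50,"oxb":12,"vr":42},{"cyz":45,"pl":15,"sj":39},{"gda":43,"hs":45,"l":5,"plm":24},{"i":43,"ld":79,"rv":86}],"ll":[[44,81,34,94],{"k":43,"v":23,"wwq":27}],"s":{"be":{"k":35,"l":78,"ltl":19,"oo":87},"d":{"b":67,"vk":80}}}
Size at path /hlg/1: 3

Answer: 3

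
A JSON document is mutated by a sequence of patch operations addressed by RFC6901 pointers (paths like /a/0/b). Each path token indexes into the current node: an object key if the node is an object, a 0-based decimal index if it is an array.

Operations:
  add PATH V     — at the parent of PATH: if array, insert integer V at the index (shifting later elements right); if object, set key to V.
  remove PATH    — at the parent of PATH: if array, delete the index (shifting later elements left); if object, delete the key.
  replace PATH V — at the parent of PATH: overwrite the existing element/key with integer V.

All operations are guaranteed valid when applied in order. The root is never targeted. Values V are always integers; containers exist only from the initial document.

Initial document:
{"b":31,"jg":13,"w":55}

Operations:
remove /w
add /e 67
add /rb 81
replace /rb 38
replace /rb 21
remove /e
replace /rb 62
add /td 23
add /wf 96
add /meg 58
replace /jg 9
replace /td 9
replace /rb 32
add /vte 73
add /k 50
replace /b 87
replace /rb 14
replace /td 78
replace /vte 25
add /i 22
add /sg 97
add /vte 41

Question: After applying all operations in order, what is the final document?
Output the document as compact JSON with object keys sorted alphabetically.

After op 1 (remove /w): {"b":31,"jg":13}
After op 2 (add /e 67): {"b":31,"e":67,"jg":13}
After op 3 (add /rb 81): {"b":31,"e":67,"jg":13,"rb":81}
After op 4 (replace /rb 38): {"b":31,"e":67,"jg":13,"rb":38}
After op 5 (replace /rb 21): {"b":31,"e":67,"jg":13,"rb":21}
After op 6 (remove /e): {"b":31,"jg":13,"rb":21}
After op 7 (replace /rb 62): {"b":31,"jg":13,"rb":62}
After op 8 (add /td 23): {"b":31,"jg":13,"rb":62,"td":23}
After op 9 (add /wf 96): {"b":31,"jg":13,"rb":62,"td":23,"wf":96}
After op 10 (add /meg 58): {"b":31,"jg":13,"meg":58,"rb":62,"td":23,"wf":96}
After op 11 (replace /jg 9): {"b":31,"jg":9,"meg":58,"rb":62,"td":23,"wf":96}
After op 12 (replace /td 9): {"b":31,"jg":9,"meg":58,"rb":62,"td":9,"wf":96}
After op 13 (replace /rb 32): {"b":31,"jg":9,"meg":58,"rb":32,"td":9,"wf":96}
After op 14 (add /vte 73): {"b":31,"jg":9,"meg":58,"rb":32,"td":9,"vte":73,"wf":96}
After op 15 (add /k 50): {"b":31,"jg":9,"k":50,"meg":58,"rb":32,"td":9,"vte":73,"wf":96}
After op 16 (replace /b 87): {"b":87,"jg":9,"k":50,"meg":58,"rb":32,"td":9,"vte":73,"wf":96}
After op 17 (replace /rb 14): {"b":87,"jg":9,"k":50,"meg":58,"rb":14,"td":9,"vte":73,"wf":96}
After op 18 (replace /td 78): {"b":87,"jg":9,"k":50,"meg":58,"rb":14,"td":78,"vte":73,"wf":96}
After op 19 (replace /vte 25): {"b":87,"jg":9,"k":50,"meg":58,"rb":14,"td":78,"vte":25,"wf":96}
After op 20 (add /i 22): {"b":87,"i":22,"jg":9,"k":50,"meg":58,"rb":14,"td":78,"vte":25,"wf":96}
After op 21 (add /sg 97): {"b":87,"i":22,"jg":9,"k":50,"meg":58,"rb":14,"sg":97,"td":78,"vte":25,"wf":96}
After op 22 (add /vte 41): {"b":87,"i":22,"jg":9,"k":50,"meg":58,"rb":14,"sg":97,"td":78,"vte":41,"wf":96}

Answer: {"b":87,"i":22,"jg":9,"k":50,"meg":58,"rb":14,"sg":97,"td":78,"vte":41,"wf":96}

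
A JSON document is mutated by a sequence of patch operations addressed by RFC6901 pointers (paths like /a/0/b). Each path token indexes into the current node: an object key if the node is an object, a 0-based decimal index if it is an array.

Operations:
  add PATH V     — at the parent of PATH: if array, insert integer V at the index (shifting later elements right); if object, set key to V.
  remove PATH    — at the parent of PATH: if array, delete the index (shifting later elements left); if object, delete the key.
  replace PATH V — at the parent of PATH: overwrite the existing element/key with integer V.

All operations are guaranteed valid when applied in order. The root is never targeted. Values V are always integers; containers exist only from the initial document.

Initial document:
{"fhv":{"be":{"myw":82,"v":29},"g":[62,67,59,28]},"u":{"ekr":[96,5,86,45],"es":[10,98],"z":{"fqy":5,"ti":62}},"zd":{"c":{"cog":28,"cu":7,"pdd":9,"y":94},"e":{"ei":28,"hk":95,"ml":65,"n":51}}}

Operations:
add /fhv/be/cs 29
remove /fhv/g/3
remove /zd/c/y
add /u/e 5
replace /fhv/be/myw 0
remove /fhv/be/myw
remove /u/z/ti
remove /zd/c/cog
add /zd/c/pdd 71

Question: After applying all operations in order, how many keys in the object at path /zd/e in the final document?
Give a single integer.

Answer: 4

Derivation:
After op 1 (add /fhv/be/cs 29): {"fhv":{"be":{"cs":29,"myw":82,"v":29},"g":[62,67,59,28]},"u":{"ekr":[96,5,86,45],"es":[10,98],"z":{"fqy":5,"ti":62}},"zd":{"c":{"cog":28,"cu":7,"pdd":9,"y":94},"e":{"ei":28,"hk":95,"ml":65,"n":51}}}
After op 2 (remove /fhv/g/3): {"fhv":{"be":{"cs":29,"myw":82,"v":29},"g":[62,67,59]},"u":{"ekr":[96,5,86,45],"es":[10,98],"z":{"fqy":5,"ti":62}},"zd":{"c":{"cog":28,"cu":7,"pdd":9,"y":94},"e":{"ei":28,"hk":95,"ml":65,"n":51}}}
After op 3 (remove /zd/c/y): {"fhv":{"be":{"cs":29,"myw":82,"v":29},"g":[62,67,59]},"u":{"ekr":[96,5,86,45],"es":[10,98],"z":{"fqy":5,"ti":62}},"zd":{"c":{"cog":28,"cu":7,"pdd":9},"e":{"ei":28,"hk":95,"ml":65,"n":51}}}
After op 4 (add /u/e 5): {"fhv":{"be":{"cs":29,"myw":82,"v":29},"g":[62,67,59]},"u":{"e":5,"ekr":[96,5,86,45],"es":[10,98],"z":{"fqy":5,"ti":62}},"zd":{"c":{"cog":28,"cu":7,"pdd":9},"e":{"ei":28,"hk":95,"ml":65,"n":51}}}
After op 5 (replace /fhv/be/myw 0): {"fhv":{"be":{"cs":29,"myw":0,"v":29},"g":[62,67,59]},"u":{"e":5,"ekr":[96,5,86,45],"es":[10,98],"z":{"fqy":5,"ti":62}},"zd":{"c":{"cog":28,"cu":7,"pdd":9},"e":{"ei":28,"hk":95,"ml":65,"n":51}}}
After op 6 (remove /fhv/be/myw): {"fhv":{"be":{"cs":29,"v":29},"g":[62,67,59]},"u":{"e":5,"ekr":[96,5,86,45],"es":[10,98],"z":{"fqy":5,"ti":62}},"zd":{"c":{"cog":28,"cu":7,"pdd":9},"e":{"ei":28,"hk":95,"ml":65,"n":51}}}
After op 7 (remove /u/z/ti): {"fhv":{"be":{"cs":29,"v":29},"g":[62,67,59]},"u":{"e":5,"ekr":[96,5,86,45],"es":[10,98],"z":{"fqy":5}},"zd":{"c":{"cog":28,"cu":7,"pdd":9},"e":{"ei":28,"hk":95,"ml":65,"n":51}}}
After op 8 (remove /zd/c/cog): {"fhv":{"be":{"cs":29,"v":29},"g":[62,67,59]},"u":{"e":5,"ekr":[96,5,86,45],"es":[10,98],"z":{"fqy":5}},"zd":{"c":{"cu":7,"pdd":9},"e":{"ei":28,"hk":95,"ml":65,"n":51}}}
After op 9 (add /zd/c/pdd 71): {"fhv":{"be":{"cs":29,"v":29},"g":[62,67,59]},"u":{"e":5,"ekr":[96,5,86,45],"es":[10,98],"z":{"fqy":5}},"zd":{"c":{"cu":7,"pdd":71},"e":{"ei":28,"hk":95,"ml":65,"n":51}}}
Size at path /zd/e: 4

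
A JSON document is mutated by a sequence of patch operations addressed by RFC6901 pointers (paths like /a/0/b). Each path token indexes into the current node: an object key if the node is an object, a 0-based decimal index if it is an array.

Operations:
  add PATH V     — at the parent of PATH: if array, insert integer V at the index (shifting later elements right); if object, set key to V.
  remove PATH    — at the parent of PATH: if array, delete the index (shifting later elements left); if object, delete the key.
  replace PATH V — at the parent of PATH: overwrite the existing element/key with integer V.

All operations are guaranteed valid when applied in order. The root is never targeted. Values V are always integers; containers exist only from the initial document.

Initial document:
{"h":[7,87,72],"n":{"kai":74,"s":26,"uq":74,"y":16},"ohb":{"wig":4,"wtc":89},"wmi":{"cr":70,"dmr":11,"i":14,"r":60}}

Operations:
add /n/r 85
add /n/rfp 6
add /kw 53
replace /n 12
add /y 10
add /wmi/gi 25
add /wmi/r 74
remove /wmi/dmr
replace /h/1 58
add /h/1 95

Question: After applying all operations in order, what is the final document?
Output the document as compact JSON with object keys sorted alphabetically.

Answer: {"h":[7,95,58,72],"kw":53,"n":12,"ohb":{"wig":4,"wtc":89},"wmi":{"cr":70,"gi":25,"i":14,"r":74},"y":10}

Derivation:
After op 1 (add /n/r 85): {"h":[7,87,72],"n":{"kai":74,"r":85,"s":26,"uq":74,"y":16},"ohb":{"wig":4,"wtc":89},"wmi":{"cr":70,"dmr":11,"i":14,"r":60}}
After op 2 (add /n/rfp 6): {"h":[7,87,72],"n":{"kai":74,"r":85,"rfp":6,"s":26,"uq":74,"y":16},"ohb":{"wig":4,"wtc":89},"wmi":{"cr":70,"dmr":11,"i":14,"r":60}}
After op 3 (add /kw 53): {"h":[7,87,72],"kw":53,"n":{"kai":74,"r":85,"rfp":6,"s":26,"uq":74,"y":16},"ohb":{"wig":4,"wtc":89},"wmi":{"cr":70,"dmr":11,"i":14,"r":60}}
After op 4 (replace /n 12): {"h":[7,87,72],"kw":53,"n":12,"ohb":{"wig":4,"wtc":89},"wmi":{"cr":70,"dmr":11,"i":14,"r":60}}
After op 5 (add /y 10): {"h":[7,87,72],"kw":53,"n":12,"ohb":{"wig":4,"wtc":89},"wmi":{"cr":70,"dmr":11,"i":14,"r":60},"y":10}
After op 6 (add /wmi/gi 25): {"h":[7,87,72],"kw":53,"n":12,"ohb":{"wig":4,"wtc":89},"wmi":{"cr":70,"dmr":11,"gi":25,"i":14,"r":60},"y":10}
After op 7 (add /wmi/r 74): {"h":[7,87,72],"kw":53,"n":12,"ohb":{"wig":4,"wtc":89},"wmi":{"cr":70,"dmr":11,"gi":25,"i":14,"r":74},"y":10}
After op 8 (remove /wmi/dmr): {"h":[7,87,72],"kw":53,"n":12,"ohb":{"wig":4,"wtc":89},"wmi":{"cr":70,"gi":25,"i":14,"r":74},"y":10}
After op 9 (replace /h/1 58): {"h":[7,58,72],"kw":53,"n":12,"ohb":{"wig":4,"wtc":89},"wmi":{"cr":70,"gi":25,"i":14,"r":74},"y":10}
After op 10 (add /h/1 95): {"h":[7,95,58,72],"kw":53,"n":12,"ohb":{"wig":4,"wtc":89},"wmi":{"cr":70,"gi":25,"i":14,"r":74},"y":10}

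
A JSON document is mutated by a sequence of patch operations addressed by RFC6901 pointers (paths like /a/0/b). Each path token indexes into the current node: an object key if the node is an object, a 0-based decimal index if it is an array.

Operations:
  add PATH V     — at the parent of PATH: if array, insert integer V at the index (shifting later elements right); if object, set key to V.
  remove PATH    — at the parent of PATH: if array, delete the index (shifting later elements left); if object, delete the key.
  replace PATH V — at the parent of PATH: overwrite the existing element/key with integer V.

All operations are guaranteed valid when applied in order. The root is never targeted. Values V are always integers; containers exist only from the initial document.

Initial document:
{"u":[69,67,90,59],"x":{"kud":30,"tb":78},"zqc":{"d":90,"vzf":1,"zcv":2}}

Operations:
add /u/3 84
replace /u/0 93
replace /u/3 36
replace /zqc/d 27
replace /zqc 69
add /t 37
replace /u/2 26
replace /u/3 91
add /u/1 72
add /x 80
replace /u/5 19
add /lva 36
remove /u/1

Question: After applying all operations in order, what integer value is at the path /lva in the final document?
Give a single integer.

Answer: 36

Derivation:
After op 1 (add /u/3 84): {"u":[69,67,90,84,59],"x":{"kud":30,"tb":78},"zqc":{"d":90,"vzf":1,"zcv":2}}
After op 2 (replace /u/0 93): {"u":[93,67,90,84,59],"x":{"kud":30,"tb":78},"zqc":{"d":90,"vzf":1,"zcv":2}}
After op 3 (replace /u/3 36): {"u":[93,67,90,36,59],"x":{"kud":30,"tb":78},"zqc":{"d":90,"vzf":1,"zcv":2}}
After op 4 (replace /zqc/d 27): {"u":[93,67,90,36,59],"x":{"kud":30,"tb":78},"zqc":{"d":27,"vzf":1,"zcv":2}}
After op 5 (replace /zqc 69): {"u":[93,67,90,36,59],"x":{"kud":30,"tb":78},"zqc":69}
After op 6 (add /t 37): {"t":37,"u":[93,67,90,36,59],"x":{"kud":30,"tb":78},"zqc":69}
After op 7 (replace /u/2 26): {"t":37,"u":[93,67,26,36,59],"x":{"kud":30,"tb":78},"zqc":69}
After op 8 (replace /u/3 91): {"t":37,"u":[93,67,26,91,59],"x":{"kud":30,"tb":78},"zqc":69}
After op 9 (add /u/1 72): {"t":37,"u":[93,72,67,26,91,59],"x":{"kud":30,"tb":78},"zqc":69}
After op 10 (add /x 80): {"t":37,"u":[93,72,67,26,91,59],"x":80,"zqc":69}
After op 11 (replace /u/5 19): {"t":37,"u":[93,72,67,26,91,19],"x":80,"zqc":69}
After op 12 (add /lva 36): {"lva":36,"t":37,"u":[93,72,67,26,91,19],"x":80,"zqc":69}
After op 13 (remove /u/1): {"lva":36,"t":37,"u":[93,67,26,91,19],"x":80,"zqc":69}
Value at /lva: 36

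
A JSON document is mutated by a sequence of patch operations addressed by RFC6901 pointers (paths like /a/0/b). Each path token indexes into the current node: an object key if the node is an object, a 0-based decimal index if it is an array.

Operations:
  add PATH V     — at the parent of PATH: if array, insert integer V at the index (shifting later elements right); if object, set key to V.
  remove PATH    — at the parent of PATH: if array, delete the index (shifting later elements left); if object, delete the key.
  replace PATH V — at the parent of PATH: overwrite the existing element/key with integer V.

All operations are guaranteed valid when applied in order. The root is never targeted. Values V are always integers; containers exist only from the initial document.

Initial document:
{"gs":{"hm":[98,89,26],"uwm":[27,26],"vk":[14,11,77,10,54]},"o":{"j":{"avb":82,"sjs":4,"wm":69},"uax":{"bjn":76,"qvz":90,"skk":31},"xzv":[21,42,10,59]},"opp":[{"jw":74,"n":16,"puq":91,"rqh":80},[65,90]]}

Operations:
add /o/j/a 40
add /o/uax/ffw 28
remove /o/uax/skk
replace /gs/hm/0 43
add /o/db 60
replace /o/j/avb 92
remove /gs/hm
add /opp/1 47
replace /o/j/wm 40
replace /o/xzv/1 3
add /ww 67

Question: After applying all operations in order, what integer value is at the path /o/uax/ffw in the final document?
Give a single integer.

After op 1 (add /o/j/a 40): {"gs":{"hm":[98,89,26],"uwm":[27,26],"vk":[14,11,77,10,54]},"o":{"j":{"a":40,"avb":82,"sjs":4,"wm":69},"uax":{"bjn":76,"qvz":90,"skk":31},"xzv":[21,42,10,59]},"opp":[{"jw":74,"n":16,"puq":91,"rqh":80},[65,90]]}
After op 2 (add /o/uax/ffw 28): {"gs":{"hm":[98,89,26],"uwm":[27,26],"vk":[14,11,77,10,54]},"o":{"j":{"a":40,"avb":82,"sjs":4,"wm":69},"uax":{"bjn":76,"ffw":28,"qvz":90,"skk":31},"xzv":[21,42,10,59]},"opp":[{"jw":74,"n":16,"puq":91,"rqh":80},[65,90]]}
After op 3 (remove /o/uax/skk): {"gs":{"hm":[98,89,26],"uwm":[27,26],"vk":[14,11,77,10,54]},"o":{"j":{"a":40,"avb":82,"sjs":4,"wm":69},"uax":{"bjn":76,"ffw":28,"qvz":90},"xzv":[21,42,10,59]},"opp":[{"jw":74,"n":16,"puq":91,"rqh":80},[65,90]]}
After op 4 (replace /gs/hm/0 43): {"gs":{"hm":[43,89,26],"uwm":[27,26],"vk":[14,11,77,10,54]},"o":{"j":{"a":40,"avb":82,"sjs":4,"wm":69},"uax":{"bjn":76,"ffw":28,"qvz":90},"xzv":[21,42,10,59]},"opp":[{"jw":74,"n":16,"puq":91,"rqh":80},[65,90]]}
After op 5 (add /o/db 60): {"gs":{"hm":[43,89,26],"uwm":[27,26],"vk":[14,11,77,10,54]},"o":{"db":60,"j":{"a":40,"avb":82,"sjs":4,"wm":69},"uax":{"bjn":76,"ffw":28,"qvz":90},"xzv":[21,42,10,59]},"opp":[{"jw":74,"n":16,"puq":91,"rqh":80},[65,90]]}
After op 6 (replace /o/j/avb 92): {"gs":{"hm":[43,89,26],"uwm":[27,26],"vk":[14,11,77,10,54]},"o":{"db":60,"j":{"a":40,"avb":92,"sjs":4,"wm":69},"uax":{"bjn":76,"ffw":28,"qvz":90},"xzv":[21,42,10,59]},"opp":[{"jw":74,"n":16,"puq":91,"rqh":80},[65,90]]}
After op 7 (remove /gs/hm): {"gs":{"uwm":[27,26],"vk":[14,11,77,10,54]},"o":{"db":60,"j":{"a":40,"avb":92,"sjs":4,"wm":69},"uax":{"bjn":76,"ffw":28,"qvz":90},"xzv":[21,42,10,59]},"opp":[{"jw":74,"n":16,"puq":91,"rqh":80},[65,90]]}
After op 8 (add /opp/1 47): {"gs":{"uwm":[27,26],"vk":[14,11,77,10,54]},"o":{"db":60,"j":{"a":40,"avb":92,"sjs":4,"wm":69},"uax":{"bjn":76,"ffw":28,"qvz":90},"xzv":[21,42,10,59]},"opp":[{"jw":74,"n":16,"puq":91,"rqh":80},47,[65,90]]}
After op 9 (replace /o/j/wm 40): {"gs":{"uwm":[27,26],"vk":[14,11,77,10,54]},"o":{"db":60,"j":{"a":40,"avb":92,"sjs":4,"wm":40},"uax":{"bjn":76,"ffw":28,"qvz":90},"xzv":[21,42,10,59]},"opp":[{"jw":74,"n":16,"puq":91,"rqh":80},47,[65,90]]}
After op 10 (replace /o/xzv/1 3): {"gs":{"uwm":[27,26],"vk":[14,11,77,10,54]},"o":{"db":60,"j":{"a":40,"avb":92,"sjs":4,"wm":40},"uax":{"bjn":76,"ffw":28,"qvz":90},"xzv":[21,3,10,59]},"opp":[{"jw":74,"n":16,"puq":91,"rqh":80},47,[65,90]]}
After op 11 (add /ww 67): {"gs":{"uwm":[27,26],"vk":[14,11,77,10,54]},"o":{"db":60,"j":{"a":40,"avb":92,"sjs":4,"wm":40},"uax":{"bjn":76,"ffw":28,"qvz":90},"xzv":[21,3,10,59]},"opp":[{"jw":74,"n":16,"puq":91,"rqh":80},47,[65,90]],"ww":67}
Value at /o/uax/ffw: 28

Answer: 28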